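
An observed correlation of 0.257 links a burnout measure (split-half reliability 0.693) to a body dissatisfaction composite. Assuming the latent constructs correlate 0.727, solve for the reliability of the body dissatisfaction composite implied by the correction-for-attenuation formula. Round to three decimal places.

0.180

r_true = r_obs / √(r_xx · r_yy) ⇒ 0.727 = 0.257 / √(0.693 · r_yy).
√(0.693 · r_yy) = 0.257 / 0.727 = 0.3535; 0.693 · r_yy = 0.1250; r_yy = 0.1250 / 0.693 ≈ 0.180.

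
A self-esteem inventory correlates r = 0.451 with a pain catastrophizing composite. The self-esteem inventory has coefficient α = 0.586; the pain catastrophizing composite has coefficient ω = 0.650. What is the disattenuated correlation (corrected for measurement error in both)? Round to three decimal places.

0.731

r_true = r_obs / √(r_xx · r_yy) = 0.451 / √(0.586 × 0.650) = 0.451 / √0.380900 = 0.451 / 0.6172 ≈ 0.731.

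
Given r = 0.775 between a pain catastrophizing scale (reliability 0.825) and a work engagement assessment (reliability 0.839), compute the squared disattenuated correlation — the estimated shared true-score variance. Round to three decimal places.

Disattenuated r = 0.775 / √(0.825 × 0.839) = 0.775 / 0.8320 = 0.9315.
Shared true-score variance = 0.9315² = 0.8677 ≈ 0.868.

0.868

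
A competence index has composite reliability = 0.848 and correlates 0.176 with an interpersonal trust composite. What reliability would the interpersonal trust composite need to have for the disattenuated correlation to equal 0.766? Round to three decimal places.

r_true = r_obs / √(r_xx · r_yy) ⇒ 0.766 = 0.176 / √(0.848 · r_yy).
√(0.848 · r_yy) = 0.176 / 0.766 = 0.2298; 0.848 · r_yy = 0.0528; r_yy = 0.0528 / 0.848 ≈ 0.062.

0.062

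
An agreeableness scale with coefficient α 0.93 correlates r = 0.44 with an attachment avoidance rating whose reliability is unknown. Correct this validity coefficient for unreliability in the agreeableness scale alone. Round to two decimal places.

Single correction: r_c = r_obs / √r_xx = 0.44 / √0.93 = 0.44 / 0.9644 ≈ 0.46.

0.46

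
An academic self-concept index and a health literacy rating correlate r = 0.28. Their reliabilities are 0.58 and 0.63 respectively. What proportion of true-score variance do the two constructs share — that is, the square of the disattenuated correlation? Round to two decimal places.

Disattenuated r = 0.28 / √(0.58 × 0.63) = 0.28 / 0.6045 = 0.4632.
Shared true-score variance = 0.4632² = 0.2146 ≈ 0.21.

0.21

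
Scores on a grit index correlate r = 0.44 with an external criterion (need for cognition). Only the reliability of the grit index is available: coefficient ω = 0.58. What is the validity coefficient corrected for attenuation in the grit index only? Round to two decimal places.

Single correction: r_c = r_obs / √r_xx = 0.44 / √0.58 = 0.44 / 0.7616 ≈ 0.58.

0.58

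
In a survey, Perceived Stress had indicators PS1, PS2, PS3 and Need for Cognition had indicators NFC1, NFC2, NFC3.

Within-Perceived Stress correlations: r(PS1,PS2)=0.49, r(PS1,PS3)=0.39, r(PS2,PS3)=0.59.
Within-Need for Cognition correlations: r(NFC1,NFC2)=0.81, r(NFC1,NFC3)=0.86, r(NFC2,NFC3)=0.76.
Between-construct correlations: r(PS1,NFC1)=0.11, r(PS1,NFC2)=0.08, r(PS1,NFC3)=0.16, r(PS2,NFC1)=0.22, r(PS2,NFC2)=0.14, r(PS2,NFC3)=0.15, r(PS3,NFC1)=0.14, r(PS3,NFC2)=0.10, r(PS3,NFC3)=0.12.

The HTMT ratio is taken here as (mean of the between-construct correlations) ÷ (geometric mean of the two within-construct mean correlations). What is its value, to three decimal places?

Between-construct mean = 1.22/9 = 0.1356.
Mean within-PS = 1.47/3 = 0.4900; mean within-NFC = 2.43/3 = 0.8100.
Geometric mean = √(0.4900 × 0.8100) = 0.6300.
HTMT = 0.1356 / 0.6300 = 0.215.

0.215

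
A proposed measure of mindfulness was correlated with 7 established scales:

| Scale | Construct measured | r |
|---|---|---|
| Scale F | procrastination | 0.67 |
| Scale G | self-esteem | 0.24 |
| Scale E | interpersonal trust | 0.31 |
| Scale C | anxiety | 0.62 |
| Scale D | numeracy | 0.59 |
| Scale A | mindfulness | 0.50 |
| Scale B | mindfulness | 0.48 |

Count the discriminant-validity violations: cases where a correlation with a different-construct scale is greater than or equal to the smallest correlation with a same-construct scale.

3

Convergent (same construct = mindfulness): Scale A, Scale B.
Smallest convergent = 0.48. Discriminant values: 0.67, 0.24, 0.31, 0.62, 0.59; count ≥ 0.48 → 3.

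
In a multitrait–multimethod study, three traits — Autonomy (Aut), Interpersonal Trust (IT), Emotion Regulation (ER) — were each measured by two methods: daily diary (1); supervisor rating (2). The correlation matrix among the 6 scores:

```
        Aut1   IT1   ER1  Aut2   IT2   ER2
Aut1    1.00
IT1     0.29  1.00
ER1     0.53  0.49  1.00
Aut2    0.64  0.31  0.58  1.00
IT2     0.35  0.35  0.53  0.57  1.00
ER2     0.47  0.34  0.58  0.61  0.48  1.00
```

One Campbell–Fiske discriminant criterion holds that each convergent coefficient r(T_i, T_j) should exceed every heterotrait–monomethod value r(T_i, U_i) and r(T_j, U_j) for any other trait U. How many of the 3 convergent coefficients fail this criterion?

2

Convergent coefficients and their comparison sets:
Aut (methods 1·2): 0.64 vs {0.29, 0.57, 0.53, 0.61} → pass.
IT (methods 1·2): 0.35 vs {0.29, 0.57, 0.49, 0.48} → fail.
ER (methods 1·2): 0.58 vs {0.53, 0.61, 0.49, 0.48} → fail.
2 of 3 fail.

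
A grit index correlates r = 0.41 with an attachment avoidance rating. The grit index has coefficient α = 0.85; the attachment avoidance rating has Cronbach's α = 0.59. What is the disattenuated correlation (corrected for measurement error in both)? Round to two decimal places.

r_true = r_obs / √(r_xx · r_yy) = 0.41 / √(0.85 × 0.59) = 0.41 / √0.5015 = 0.41 / 0.7082 ≈ 0.58.

0.58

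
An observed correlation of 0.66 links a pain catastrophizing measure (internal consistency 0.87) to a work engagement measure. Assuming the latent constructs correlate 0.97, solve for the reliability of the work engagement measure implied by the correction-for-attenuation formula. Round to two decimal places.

r_true = r_obs / √(r_xx · r_yy) ⇒ 0.97 = 0.66 / √(0.87 · r_yy).
√(0.87 · r_yy) = 0.66 / 0.97 = 0.6804; 0.87 · r_yy = 0.4629; r_yy = 0.4629 / 0.87 ≈ 0.53.

0.53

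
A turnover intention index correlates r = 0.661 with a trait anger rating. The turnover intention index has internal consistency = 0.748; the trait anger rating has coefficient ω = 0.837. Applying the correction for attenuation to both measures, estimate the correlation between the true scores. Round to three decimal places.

0.835

r_true = r_obs / √(r_xx · r_yy) = 0.661 / √(0.748 × 0.837) = 0.661 / √0.626076 = 0.661 / 0.7912 ≈ 0.835.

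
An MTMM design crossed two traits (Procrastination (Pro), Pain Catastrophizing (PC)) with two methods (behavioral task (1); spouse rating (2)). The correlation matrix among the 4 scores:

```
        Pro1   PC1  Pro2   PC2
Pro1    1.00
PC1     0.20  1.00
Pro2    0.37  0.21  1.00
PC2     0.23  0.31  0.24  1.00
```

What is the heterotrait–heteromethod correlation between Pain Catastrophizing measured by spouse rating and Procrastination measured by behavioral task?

Different traits and methods: r(PC2, Pro1) = 0.23.

0.23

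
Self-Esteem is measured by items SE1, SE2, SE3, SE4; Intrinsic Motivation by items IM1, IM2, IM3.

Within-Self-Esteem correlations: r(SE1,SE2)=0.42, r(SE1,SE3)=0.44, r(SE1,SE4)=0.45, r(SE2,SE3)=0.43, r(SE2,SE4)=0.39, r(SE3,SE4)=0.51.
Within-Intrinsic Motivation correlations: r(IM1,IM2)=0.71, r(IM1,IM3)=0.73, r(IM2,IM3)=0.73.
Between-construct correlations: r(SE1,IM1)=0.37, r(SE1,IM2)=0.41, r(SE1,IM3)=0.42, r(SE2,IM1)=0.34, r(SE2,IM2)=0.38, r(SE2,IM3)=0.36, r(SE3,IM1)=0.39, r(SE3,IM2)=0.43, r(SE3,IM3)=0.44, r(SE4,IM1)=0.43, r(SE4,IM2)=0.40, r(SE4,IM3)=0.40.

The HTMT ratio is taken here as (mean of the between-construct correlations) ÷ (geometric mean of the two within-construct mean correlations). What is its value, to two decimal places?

Mean heterotrait r = 4.77/12 = 0.3975.
Mean within-SE = 2.64/6 = 0.4400; mean within-IM = 2.17/3 = 0.7233.
Geometric mean = √(0.4400 × 0.7233) = 0.5641.
HTMT = 0.3975 / 0.5641 = 0.70.

0.70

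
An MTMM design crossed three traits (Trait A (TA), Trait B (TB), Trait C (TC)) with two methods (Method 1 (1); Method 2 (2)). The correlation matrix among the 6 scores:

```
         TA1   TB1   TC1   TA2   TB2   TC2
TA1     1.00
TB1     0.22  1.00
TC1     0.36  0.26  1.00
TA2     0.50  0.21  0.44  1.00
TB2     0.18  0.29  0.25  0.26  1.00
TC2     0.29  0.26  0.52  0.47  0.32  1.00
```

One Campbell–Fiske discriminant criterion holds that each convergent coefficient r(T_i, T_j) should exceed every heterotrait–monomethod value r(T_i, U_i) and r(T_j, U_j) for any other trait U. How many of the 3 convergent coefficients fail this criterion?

1

Checking each validity diagonal entry against its comparison values:
TA (methods 1·2): 0.50 vs {0.22, 0.26, 0.36, 0.47} → pass.
TB (methods 1·2): 0.29 vs {0.22, 0.26, 0.26, 0.32} → fail.
TC (methods 1·2): 0.52 vs {0.36, 0.47, 0.26, 0.32} → pass.
1 of 3 fail.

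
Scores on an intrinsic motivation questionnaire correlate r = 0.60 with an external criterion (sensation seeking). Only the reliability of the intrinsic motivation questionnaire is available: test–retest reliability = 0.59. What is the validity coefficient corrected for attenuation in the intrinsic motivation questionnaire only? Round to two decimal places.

0.78

Single correction: r_c = r_obs / √r_xx = 0.60 / √0.59 = 0.60 / 0.7681 ≈ 0.78.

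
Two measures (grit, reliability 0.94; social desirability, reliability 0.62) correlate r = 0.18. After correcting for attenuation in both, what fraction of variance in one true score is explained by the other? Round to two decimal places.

0.06

Disattenuated r = 0.18 / √(0.94 × 0.62) = 0.18 / 0.7634 = 0.2358.
Shared true-score variance = 0.2358² = 0.0556 ≈ 0.06.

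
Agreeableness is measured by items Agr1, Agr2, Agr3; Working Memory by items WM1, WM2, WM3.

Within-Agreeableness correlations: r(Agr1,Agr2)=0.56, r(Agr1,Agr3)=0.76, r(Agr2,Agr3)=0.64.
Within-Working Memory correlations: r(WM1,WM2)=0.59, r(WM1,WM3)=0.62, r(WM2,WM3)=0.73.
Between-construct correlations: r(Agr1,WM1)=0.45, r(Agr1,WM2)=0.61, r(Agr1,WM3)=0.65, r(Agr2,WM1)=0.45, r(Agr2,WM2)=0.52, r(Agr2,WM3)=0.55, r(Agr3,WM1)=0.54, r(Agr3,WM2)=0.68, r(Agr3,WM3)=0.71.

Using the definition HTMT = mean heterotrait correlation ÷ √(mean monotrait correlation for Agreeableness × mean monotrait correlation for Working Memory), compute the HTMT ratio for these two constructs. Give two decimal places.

Mean heterotrait r = 5.16/9 = 0.5733.
Mean within-Agr = 1.96/3 = 0.6533; mean within-WM = 1.94/3 = 0.6467.
Geometric mean = √(0.6533 × 0.6467) = 0.6500.
HTMT = 0.5733 / 0.6500 = 0.88.

0.88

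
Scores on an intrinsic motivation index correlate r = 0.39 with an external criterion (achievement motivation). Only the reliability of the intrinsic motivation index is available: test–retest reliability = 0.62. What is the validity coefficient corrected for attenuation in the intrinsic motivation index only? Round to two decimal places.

0.50

Single correction: r_c = r_obs / √r_xx = 0.39 / √0.62 = 0.39 / 0.7874 ≈ 0.50.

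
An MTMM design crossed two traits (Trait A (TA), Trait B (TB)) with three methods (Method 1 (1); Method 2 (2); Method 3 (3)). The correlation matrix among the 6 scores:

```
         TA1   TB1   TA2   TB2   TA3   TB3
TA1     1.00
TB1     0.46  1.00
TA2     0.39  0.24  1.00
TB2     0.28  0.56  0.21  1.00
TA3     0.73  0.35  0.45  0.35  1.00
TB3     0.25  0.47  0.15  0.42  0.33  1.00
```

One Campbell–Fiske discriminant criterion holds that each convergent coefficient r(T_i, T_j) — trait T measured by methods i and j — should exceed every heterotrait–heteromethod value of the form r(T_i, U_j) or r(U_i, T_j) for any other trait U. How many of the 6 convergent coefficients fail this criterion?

Convergent coefficients and their comparison sets:
TA (methods 1·2): 0.39 vs {0.28, 0.24} → pass.
TA (methods 1·3): 0.73 vs {0.25, 0.35} → pass.
TA (methods 2·3): 0.45 vs {0.15, 0.35} → pass.
TB (methods 1·2): 0.56 vs {0.24, 0.28} → pass.
TB (methods 1·3): 0.47 vs {0.35, 0.25} → pass.
TB (methods 2·3): 0.42 vs {0.35, 0.15} → pass.
0 of 6 fail.

0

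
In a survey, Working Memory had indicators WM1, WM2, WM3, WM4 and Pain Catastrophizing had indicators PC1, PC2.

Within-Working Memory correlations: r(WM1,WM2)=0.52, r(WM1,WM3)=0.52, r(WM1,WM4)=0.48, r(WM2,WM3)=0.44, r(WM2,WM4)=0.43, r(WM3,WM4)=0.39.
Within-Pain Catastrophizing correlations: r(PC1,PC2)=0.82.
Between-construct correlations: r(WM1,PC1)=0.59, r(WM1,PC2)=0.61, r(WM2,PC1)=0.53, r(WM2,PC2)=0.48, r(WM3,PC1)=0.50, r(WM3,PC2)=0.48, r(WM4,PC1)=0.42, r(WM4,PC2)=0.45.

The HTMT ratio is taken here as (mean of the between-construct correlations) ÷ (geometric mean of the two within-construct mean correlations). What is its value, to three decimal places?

0.823

Between-construct mean = 4.06/8 = 0.5075.
Mean within-WM = 2.78/6 = 0.4633; mean within-PC = 0.82/1 = 0.8200.
Geometric mean = √(0.4633 × 0.8200) = 0.6164.
HTMT = 0.5075 / 0.6164 = 0.823.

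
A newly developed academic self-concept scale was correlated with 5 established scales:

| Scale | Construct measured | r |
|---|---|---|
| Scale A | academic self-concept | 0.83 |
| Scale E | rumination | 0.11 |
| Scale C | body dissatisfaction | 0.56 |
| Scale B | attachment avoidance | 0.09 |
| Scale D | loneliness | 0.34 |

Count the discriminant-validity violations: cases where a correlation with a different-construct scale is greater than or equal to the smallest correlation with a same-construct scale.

Convergent (same construct = academic self-concept): Scale A.
Smallest convergent = 0.83. Discriminant values: 0.11, 0.56, 0.09, 0.34; count ≥ 0.83 → 0.

0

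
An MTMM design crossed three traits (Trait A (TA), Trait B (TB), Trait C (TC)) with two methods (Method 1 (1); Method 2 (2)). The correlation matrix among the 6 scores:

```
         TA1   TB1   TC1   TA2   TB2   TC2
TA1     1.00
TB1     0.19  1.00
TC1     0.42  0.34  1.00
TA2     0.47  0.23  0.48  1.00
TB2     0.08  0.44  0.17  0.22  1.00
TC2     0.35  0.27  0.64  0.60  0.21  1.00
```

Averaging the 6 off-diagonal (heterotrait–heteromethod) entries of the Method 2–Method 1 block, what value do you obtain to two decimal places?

HTHM values (method 2 × method 1): 0.23, 0.48, 0.08, 0.17, 0.35, 0.27; mean = 1.58/6 = 0.26.

0.26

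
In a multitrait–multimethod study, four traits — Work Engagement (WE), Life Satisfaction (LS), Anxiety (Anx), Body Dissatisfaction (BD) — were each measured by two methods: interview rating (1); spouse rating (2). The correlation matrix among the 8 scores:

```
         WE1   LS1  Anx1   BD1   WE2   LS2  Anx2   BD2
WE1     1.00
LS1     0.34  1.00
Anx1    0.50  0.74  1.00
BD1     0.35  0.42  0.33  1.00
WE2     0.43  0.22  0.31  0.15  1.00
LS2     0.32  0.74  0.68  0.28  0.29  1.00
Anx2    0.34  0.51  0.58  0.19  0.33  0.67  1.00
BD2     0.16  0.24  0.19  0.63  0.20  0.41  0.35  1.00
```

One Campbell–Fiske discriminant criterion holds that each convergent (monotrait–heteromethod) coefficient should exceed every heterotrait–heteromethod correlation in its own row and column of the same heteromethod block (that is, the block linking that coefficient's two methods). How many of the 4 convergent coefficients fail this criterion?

Checking each validity diagonal entry against its comparison values:
WE (methods 1·2): 0.43 vs {0.32, 0.22, 0.34, 0.31, 0.16, 0.15} → pass.
LS (methods 1·2): 0.74 vs {0.22, 0.32, 0.51, 0.68, 0.24, 0.28} → pass.
Anx (methods 1·2): 0.58 vs {0.31, 0.34, 0.68, 0.51, 0.19, 0.19} → fail.
BD (methods 1·2): 0.63 vs {0.15, 0.16, 0.28, 0.24, 0.19, 0.19} → pass.
1 of 4 fail.

1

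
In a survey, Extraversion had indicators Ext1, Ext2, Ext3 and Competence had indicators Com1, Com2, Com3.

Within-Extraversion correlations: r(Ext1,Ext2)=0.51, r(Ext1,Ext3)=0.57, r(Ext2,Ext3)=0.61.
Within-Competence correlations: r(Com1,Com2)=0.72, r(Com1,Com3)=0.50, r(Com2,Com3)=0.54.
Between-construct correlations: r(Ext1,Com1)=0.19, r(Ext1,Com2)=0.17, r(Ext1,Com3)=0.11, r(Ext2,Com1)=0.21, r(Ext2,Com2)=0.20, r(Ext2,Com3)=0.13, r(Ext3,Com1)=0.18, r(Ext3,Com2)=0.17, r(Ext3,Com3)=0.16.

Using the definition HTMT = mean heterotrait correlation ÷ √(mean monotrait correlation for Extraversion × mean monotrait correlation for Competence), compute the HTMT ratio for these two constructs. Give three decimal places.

0.294

Between-construct mean = 1.52/9 = 0.1689.
Mean within-Ext = 1.69/3 = 0.5633; mean within-Com = 1.76/3 = 0.5867.
Geometric mean = √(0.5633 × 0.5867) = 0.5749.
HTMT = 0.1689 / 0.5749 = 0.294.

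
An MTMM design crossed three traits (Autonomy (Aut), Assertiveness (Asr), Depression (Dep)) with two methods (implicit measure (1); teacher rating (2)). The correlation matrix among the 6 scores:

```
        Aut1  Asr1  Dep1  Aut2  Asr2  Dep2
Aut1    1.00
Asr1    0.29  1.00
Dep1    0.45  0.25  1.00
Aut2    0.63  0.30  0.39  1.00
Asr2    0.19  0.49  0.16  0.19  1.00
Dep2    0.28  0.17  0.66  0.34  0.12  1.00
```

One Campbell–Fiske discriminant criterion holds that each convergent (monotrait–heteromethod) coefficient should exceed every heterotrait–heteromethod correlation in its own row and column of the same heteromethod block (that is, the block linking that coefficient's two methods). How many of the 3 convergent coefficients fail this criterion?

Each convergent coefficient versus the relevant comparison correlations:
Aut (methods 1·2): 0.63 vs {0.19, 0.30, 0.28, 0.39} → pass.
Asr (methods 1·2): 0.49 vs {0.30, 0.19, 0.17, 0.16} → pass.
Dep (methods 1·2): 0.66 vs {0.39, 0.28, 0.16, 0.17} → pass.
0 of 3 fail.

0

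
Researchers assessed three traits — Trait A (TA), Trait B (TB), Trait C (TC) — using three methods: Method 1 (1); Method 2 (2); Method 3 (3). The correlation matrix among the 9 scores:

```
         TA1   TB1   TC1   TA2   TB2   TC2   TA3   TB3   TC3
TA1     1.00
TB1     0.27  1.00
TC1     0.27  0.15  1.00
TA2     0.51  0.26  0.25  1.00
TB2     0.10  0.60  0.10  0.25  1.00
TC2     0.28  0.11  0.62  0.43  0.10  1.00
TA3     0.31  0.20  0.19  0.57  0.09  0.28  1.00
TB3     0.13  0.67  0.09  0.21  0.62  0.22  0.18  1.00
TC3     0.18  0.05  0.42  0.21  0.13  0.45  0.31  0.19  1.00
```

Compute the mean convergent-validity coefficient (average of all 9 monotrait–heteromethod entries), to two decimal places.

0.53

Convergent values: 0.51, 0.31, 0.57, 0.60, 0.67, 0.62, 0.62, 0.42, 0.45; mean = 4.77/9 = 0.53.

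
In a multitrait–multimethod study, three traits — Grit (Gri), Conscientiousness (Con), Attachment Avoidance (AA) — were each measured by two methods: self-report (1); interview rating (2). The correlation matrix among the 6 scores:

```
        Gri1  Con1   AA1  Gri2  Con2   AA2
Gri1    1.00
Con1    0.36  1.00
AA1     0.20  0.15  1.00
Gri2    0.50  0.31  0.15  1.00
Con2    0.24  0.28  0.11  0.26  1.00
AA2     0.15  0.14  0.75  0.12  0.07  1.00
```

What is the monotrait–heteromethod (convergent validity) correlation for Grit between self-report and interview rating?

0.50

Same trait (Gri), different methods: r(Gri1, Gri2) = 0.50.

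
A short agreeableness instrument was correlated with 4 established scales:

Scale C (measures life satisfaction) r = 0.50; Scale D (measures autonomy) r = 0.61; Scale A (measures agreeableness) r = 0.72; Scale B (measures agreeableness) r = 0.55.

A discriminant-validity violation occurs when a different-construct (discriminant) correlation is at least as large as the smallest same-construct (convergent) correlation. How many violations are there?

1

Convergent (same construct = agreeableness): Scale A, Scale B.
Smallest convergent = 0.55. Discriminant values: 0.50, 0.61; count ≥ 0.55 → 1.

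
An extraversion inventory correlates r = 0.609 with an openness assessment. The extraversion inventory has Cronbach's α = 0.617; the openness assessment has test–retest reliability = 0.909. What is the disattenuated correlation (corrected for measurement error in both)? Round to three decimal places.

0.813

r_true = r_obs / √(r_xx · r_yy) = 0.609 / √(0.617 × 0.909) = 0.609 / √0.560853 = 0.609 / 0.7489 ≈ 0.813.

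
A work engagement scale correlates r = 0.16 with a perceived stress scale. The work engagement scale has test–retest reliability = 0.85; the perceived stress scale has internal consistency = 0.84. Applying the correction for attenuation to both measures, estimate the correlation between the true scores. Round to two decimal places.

r_true = r_obs / √(r_xx · r_yy) = 0.16 / √(0.85 × 0.84) = 0.16 / √0.7140 = 0.16 / 0.8450 ≈ 0.19.

0.19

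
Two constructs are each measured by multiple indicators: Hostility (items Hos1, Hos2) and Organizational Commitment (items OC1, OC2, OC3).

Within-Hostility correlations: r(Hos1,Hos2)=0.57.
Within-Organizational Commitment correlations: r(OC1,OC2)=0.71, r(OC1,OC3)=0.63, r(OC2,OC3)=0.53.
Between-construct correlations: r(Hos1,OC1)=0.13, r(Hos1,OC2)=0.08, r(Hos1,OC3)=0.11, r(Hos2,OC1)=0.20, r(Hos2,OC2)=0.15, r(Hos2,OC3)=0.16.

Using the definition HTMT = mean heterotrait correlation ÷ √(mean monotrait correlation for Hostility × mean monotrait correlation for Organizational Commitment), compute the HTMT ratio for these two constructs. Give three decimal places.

Between-construct mean = 0.83/6 = 0.1383.
Mean within-Hos = 0.57/1 = 0.5700; mean within-OC = 1.87/3 = 0.6233.
Geometric mean = √(0.5700 × 0.6233) = 0.5961.
HTMT = 0.1383 / 0.5961 = 0.232.

0.232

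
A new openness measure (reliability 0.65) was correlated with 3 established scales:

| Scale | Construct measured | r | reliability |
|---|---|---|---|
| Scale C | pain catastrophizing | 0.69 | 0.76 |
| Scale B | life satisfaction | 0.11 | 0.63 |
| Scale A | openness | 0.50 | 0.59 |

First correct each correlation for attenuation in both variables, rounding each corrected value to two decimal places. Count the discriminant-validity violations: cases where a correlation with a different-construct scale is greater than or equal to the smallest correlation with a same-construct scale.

1

Disattenuated r (r / √(r_scale · r_new)):
  Scale C (disc): 0.69 / √(0.76·0.65) = 0.98
  Scale B (disc): 0.11 / √(0.63·0.65) = 0.17
  Scale A (conv): 0.50 / √(0.59·0.65) = 0.81
Smallest convergent = 0.81. Discriminant values: 0.98, 0.17; count ≥ 0.81 → 1.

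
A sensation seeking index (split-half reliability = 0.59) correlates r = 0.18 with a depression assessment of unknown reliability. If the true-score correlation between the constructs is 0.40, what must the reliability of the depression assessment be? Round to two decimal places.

0.34

r_true = r_obs / √(r_xx · r_yy) ⇒ 0.40 = 0.18 / √(0.59 · r_yy).
√(0.59 · r_yy) = 0.18 / 0.40 = 0.4500; 0.59 · r_yy = 0.2025; r_yy = 0.2025 / 0.59 ≈ 0.34.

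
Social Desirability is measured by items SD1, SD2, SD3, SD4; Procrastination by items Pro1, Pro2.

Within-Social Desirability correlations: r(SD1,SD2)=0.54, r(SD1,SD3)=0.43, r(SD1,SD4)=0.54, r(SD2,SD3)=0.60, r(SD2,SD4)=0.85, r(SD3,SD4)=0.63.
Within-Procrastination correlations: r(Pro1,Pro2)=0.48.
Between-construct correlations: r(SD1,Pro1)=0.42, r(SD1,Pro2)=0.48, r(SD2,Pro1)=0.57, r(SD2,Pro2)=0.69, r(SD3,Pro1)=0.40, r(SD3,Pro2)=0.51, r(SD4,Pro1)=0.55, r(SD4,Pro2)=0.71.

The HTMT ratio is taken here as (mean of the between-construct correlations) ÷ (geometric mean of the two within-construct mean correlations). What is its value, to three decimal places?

1.010

Mean between = 4.33/8 = 0.5413.
Mean within-SD = 3.59/6 = 0.5983; mean within-Pro = 0.48/1 = 0.4800.
Geometric mean = √(0.5983 × 0.4800) = 0.5359.
HTMT = 0.5413 / 0.5359 = 1.010.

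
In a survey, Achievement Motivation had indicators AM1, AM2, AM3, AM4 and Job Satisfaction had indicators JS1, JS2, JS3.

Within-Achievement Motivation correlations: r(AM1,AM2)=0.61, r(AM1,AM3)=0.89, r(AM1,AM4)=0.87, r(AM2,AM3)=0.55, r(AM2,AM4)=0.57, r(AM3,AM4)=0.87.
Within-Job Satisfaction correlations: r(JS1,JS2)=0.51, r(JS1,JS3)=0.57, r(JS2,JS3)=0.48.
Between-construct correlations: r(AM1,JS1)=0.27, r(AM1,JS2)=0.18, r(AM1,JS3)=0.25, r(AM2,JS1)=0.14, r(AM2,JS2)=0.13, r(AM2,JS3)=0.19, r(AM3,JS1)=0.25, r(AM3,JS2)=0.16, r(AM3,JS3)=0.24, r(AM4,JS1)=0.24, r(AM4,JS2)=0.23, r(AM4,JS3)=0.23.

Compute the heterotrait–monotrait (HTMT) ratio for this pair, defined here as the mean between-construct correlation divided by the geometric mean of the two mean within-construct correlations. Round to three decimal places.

0.340

Mean between = 2.51/12 = 0.2092.
Mean within-AM = 4.36/6 = 0.7267; mean within-JS = 1.56/3 = 0.5200.
Geometric mean = √(0.7267 × 0.5200) = 0.6147.
HTMT = 0.2092 / 0.6147 = 0.340.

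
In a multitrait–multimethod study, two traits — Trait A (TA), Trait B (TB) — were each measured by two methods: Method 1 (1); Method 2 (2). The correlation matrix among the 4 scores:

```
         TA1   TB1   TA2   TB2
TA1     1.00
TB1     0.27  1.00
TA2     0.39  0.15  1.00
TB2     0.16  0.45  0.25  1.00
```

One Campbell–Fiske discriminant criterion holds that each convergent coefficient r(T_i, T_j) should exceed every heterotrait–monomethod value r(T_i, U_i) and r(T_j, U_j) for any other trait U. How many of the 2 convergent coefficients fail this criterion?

Each convergent coefficient versus the relevant comparison correlations:
TA (methods 1·2): 0.39 vs {0.27, 0.25} → pass.
TB (methods 1·2): 0.45 vs {0.27, 0.25} → pass.
0 of 2 fail.

0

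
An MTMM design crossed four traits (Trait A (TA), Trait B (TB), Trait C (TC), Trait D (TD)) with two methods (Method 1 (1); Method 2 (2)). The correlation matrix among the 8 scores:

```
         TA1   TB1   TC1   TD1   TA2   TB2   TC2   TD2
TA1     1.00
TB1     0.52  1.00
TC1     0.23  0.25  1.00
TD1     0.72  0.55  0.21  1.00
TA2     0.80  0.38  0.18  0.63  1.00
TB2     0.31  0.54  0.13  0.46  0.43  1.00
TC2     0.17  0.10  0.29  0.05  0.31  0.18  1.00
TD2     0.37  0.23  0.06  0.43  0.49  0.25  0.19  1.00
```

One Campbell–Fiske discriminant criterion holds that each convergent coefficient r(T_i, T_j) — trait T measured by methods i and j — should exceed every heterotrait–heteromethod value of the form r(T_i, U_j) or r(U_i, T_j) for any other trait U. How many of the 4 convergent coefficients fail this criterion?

1

Each convergent coefficient versus the relevant comparison correlations:
TA (methods 1·2): 0.80 vs {0.31, 0.38, 0.17, 0.18, 0.37, 0.63} → pass.
TB (methods 1·2): 0.54 vs {0.38, 0.31, 0.10, 0.13, 0.23, 0.46} → pass.
TC (methods 1·2): 0.29 vs {0.18, 0.17, 0.13, 0.10, 0.06, 0.05} → pass.
TD (methods 1·2): 0.43 vs {0.63, 0.37, 0.46, 0.23, 0.05, 0.06} → fail.
1 of 4 fail.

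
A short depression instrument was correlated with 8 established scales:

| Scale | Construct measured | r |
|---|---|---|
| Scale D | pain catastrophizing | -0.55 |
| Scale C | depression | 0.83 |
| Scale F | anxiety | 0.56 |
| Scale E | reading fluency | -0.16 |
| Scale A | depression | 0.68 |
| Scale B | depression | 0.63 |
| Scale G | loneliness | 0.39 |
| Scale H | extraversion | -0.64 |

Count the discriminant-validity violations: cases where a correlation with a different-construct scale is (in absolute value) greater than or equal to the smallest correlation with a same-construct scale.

Convergent (same construct = depression): Scale C, Scale A, Scale B.
Smallest convergent = 0.63. Discriminant |r|: 0.55, 0.56, 0.16, 0.39, 0.64; count ≥ 0.63 → 1.

1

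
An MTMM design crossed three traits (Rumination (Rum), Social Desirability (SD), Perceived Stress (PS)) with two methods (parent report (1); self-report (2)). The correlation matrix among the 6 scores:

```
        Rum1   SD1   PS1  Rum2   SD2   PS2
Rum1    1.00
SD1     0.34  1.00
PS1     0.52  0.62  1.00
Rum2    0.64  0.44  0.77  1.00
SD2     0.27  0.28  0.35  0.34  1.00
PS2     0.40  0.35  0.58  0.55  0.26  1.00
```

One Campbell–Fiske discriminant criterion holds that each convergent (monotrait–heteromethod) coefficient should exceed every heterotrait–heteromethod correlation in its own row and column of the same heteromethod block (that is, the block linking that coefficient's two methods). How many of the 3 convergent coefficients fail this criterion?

3

Each convergent coefficient versus the relevant comparison correlations:
Rum (methods 1·2): 0.64 vs {0.27, 0.44, 0.40, 0.77} → fail.
SD (methods 1·2): 0.28 vs {0.44, 0.27, 0.35, 0.35} → fail.
PS (methods 1·2): 0.58 vs {0.77, 0.40, 0.35, 0.35} → fail.
3 of 3 fail.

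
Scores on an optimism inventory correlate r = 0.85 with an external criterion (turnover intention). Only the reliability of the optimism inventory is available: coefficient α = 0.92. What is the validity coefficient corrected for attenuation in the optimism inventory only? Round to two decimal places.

Single correction: r_c = r_obs / √r_xx = 0.85 / √0.92 = 0.85 / 0.9592 ≈ 0.89.

0.89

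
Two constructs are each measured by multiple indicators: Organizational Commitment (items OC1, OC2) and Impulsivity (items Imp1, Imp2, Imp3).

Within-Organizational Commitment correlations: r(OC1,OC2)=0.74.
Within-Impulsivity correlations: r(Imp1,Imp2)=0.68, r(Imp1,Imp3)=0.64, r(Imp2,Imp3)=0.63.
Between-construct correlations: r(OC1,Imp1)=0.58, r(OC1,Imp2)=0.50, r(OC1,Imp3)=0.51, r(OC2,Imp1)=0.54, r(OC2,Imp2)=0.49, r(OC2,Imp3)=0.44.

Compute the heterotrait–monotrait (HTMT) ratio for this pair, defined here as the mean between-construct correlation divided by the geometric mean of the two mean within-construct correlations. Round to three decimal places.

Mean between = 3.06/6 = 0.5100.
Mean within-OC = 0.74/1 = 0.7400; mean within-Imp = 1.95/3 = 0.6500.
Geometric mean = √(0.7400 × 0.6500) = 0.6935.
HTMT = 0.5100 / 0.6935 = 0.735.

0.735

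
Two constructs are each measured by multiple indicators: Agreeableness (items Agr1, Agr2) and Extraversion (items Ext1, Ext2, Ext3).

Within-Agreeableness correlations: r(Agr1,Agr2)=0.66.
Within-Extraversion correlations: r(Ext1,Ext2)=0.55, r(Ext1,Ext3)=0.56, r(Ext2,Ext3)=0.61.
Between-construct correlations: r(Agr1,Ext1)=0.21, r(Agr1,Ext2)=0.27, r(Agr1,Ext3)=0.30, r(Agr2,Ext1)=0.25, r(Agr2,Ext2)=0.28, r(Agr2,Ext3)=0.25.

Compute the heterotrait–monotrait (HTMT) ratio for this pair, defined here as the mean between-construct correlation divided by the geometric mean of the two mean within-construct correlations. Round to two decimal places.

Mean heterotrait r = 1.56/6 = 0.2600.
Mean within-Agr = 0.66/1 = 0.6600; mean within-Ext = 1.72/3 = 0.5733.
Geometric mean = √(0.6600 × 0.5733) = 0.6151.
HTMT = 0.2600 / 0.6151 = 0.42.

0.42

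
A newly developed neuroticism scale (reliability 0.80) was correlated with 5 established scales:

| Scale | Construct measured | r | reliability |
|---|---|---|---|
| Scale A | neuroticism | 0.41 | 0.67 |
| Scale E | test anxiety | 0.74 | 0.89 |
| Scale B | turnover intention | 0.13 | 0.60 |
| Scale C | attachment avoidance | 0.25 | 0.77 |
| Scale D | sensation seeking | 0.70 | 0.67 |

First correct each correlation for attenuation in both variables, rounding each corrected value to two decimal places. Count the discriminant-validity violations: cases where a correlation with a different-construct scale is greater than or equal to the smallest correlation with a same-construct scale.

2

Disattenuated r (r / √(r_scale · r_new)):
  Scale A (conv): 0.41 / √(0.67·0.80) = 0.56
  Scale E (disc): 0.74 / √(0.89·0.80) = 0.88
  Scale B (disc): 0.13 / √(0.60·0.80) = 0.19
  Scale C (disc): 0.25 / √(0.77·0.80) = 0.32
  Scale D (disc): 0.70 / √(0.67·0.80) = 0.96
Smallest convergent = 0.56. Discriminant values: 0.88, 0.19, 0.32, 0.96; count ≥ 0.56 → 2.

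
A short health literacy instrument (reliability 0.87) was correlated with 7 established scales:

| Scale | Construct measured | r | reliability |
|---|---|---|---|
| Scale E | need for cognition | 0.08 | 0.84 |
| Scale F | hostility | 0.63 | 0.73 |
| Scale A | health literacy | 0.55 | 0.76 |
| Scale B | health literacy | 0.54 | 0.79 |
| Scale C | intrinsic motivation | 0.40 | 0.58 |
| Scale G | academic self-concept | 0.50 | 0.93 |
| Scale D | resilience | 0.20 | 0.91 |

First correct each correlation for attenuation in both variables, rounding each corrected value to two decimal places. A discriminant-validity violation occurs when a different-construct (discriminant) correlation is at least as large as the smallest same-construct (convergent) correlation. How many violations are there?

1

Disattenuated r (r / √(r_scale · r_new)):
  Scale E (disc): 0.08 / √(0.84·0.87) = 0.09
  Scale F (disc): 0.63 / √(0.73·0.87) = 0.79
  Scale A (conv): 0.55 / √(0.76·0.87) = 0.68
  Scale B (conv): 0.54 / √(0.79·0.87) = 0.65
  Scale C (disc): 0.40 / √(0.58·0.87) = 0.56
  Scale G (disc): 0.50 / √(0.93·0.87) = 0.56
  Scale D (disc): 0.20 / √(0.91·0.87) = 0.22
Smallest convergent = 0.65. Discriminant values: 0.09, 0.79, 0.56, 0.56, 0.22; count ≥ 0.65 → 1.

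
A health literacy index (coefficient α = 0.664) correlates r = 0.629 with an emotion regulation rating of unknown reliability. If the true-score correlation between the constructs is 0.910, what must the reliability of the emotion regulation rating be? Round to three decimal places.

0.720

r_true = r_obs / √(r_xx · r_yy) ⇒ 0.910 = 0.629 / √(0.664 · r_yy).
√(0.664 · r_yy) = 0.629 / 0.910 = 0.6912; 0.664 · r_yy = 0.4778; r_yy = 0.4778 / 0.664 ≈ 0.720.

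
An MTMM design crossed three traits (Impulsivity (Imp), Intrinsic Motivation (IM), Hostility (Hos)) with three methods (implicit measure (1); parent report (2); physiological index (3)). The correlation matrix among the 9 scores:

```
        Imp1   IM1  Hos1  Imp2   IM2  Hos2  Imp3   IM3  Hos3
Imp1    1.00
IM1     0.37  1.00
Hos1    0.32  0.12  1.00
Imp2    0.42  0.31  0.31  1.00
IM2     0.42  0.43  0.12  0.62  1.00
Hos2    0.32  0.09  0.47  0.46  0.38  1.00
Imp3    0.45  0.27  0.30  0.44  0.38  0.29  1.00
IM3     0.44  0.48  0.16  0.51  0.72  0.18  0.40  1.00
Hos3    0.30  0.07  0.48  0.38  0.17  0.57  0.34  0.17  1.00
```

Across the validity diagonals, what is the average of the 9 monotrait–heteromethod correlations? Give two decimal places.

0.50

Convergent values: 0.42, 0.45, 0.44, 0.43, 0.48, 0.72, 0.47, 0.48, 0.57; mean = 4.46/9 = 0.50.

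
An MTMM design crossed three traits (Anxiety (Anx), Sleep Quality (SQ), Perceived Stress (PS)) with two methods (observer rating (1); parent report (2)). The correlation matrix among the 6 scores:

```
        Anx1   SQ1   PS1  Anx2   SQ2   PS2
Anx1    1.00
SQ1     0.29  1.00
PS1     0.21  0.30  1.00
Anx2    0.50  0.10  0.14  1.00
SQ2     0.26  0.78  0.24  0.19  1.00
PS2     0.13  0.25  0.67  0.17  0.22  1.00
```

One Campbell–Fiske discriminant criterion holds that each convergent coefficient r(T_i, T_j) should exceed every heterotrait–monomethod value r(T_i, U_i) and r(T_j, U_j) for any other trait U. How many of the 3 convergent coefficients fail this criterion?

0

Convergent coefficients and their comparison sets:
Anx (methods 1·2): 0.50 vs {0.29, 0.19, 0.21, 0.17} → pass.
SQ (methods 1·2): 0.78 vs {0.29, 0.19, 0.30, 0.22} → pass.
PS (methods 1·2): 0.67 vs {0.21, 0.17, 0.30, 0.22} → pass.
0 of 3 fail.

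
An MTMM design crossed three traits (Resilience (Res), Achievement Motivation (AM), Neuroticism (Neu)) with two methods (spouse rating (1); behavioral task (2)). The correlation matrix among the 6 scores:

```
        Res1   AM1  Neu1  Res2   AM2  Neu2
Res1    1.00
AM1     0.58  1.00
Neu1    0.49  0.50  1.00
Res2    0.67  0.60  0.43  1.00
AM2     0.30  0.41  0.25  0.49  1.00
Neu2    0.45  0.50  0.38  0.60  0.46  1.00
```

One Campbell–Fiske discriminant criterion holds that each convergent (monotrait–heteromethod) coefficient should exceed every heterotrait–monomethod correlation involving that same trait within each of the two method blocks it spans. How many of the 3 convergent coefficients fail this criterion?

Each convergent coefficient versus the relevant comparison correlations:
Res (methods 1·2): 0.67 vs {0.58, 0.49, 0.49, 0.60} → pass.
AM (methods 1·2): 0.41 vs {0.58, 0.49, 0.50, 0.46} → fail.
Neu (methods 1·2): 0.38 vs {0.49, 0.60, 0.50, 0.46} → fail.
2 of 3 fail.

2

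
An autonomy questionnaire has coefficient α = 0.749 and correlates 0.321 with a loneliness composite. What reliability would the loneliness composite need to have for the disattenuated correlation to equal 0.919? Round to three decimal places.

r_true = r_obs / √(r_xx · r_yy) ⇒ 0.919 = 0.321 / √(0.749 · r_yy).
√(0.749 · r_yy) = 0.321 / 0.919 = 0.3493; 0.749 · r_yy = 0.1220; r_yy = 0.1220 / 0.749 ≈ 0.163.

0.163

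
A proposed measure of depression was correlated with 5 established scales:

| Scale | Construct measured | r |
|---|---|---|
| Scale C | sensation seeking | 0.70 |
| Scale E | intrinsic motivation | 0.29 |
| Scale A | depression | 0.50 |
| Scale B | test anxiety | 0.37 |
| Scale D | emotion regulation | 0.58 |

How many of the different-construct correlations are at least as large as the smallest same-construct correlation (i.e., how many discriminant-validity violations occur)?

2

Convergent (same construct = depression): Scale A.
Smallest convergent = 0.50. Discriminant values: 0.70, 0.29, 0.37, 0.58; count ≥ 0.50 → 2.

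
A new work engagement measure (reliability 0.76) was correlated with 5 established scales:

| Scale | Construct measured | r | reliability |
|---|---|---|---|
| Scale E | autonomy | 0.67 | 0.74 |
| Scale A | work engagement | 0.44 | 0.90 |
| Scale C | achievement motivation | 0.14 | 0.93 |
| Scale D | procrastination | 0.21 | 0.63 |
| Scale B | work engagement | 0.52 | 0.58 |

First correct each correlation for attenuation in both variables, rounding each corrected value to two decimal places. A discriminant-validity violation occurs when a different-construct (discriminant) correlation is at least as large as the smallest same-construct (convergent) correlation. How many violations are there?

Disattenuated r (r / √(r_scale · r_new)):
  Scale E (disc): 0.67 / √(0.74·0.76) = 0.89
  Scale A (conv): 0.44 / √(0.90·0.76) = 0.53
  Scale C (disc): 0.14 / √(0.93·0.76) = 0.17
  Scale D (disc): 0.21 / √(0.63·0.76) = 0.30
  Scale B (conv): 0.52 / √(0.58·0.76) = 0.78
Smallest convergent = 0.53. Discriminant values: 0.89, 0.17, 0.30; count ≥ 0.53 → 1.

1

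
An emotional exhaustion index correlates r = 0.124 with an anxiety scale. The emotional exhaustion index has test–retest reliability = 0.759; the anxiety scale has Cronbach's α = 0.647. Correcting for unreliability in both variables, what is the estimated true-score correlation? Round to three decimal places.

0.177

r_true = r_obs / √(r_xx · r_yy) = 0.124 / √(0.759 × 0.647) = 0.124 / √0.491073 = 0.124 / 0.7008 ≈ 0.177.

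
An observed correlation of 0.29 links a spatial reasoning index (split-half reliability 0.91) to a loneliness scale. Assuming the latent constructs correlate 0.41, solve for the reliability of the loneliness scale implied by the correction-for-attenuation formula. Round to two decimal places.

0.55

r_true = r_obs / √(r_xx · r_yy) ⇒ 0.41 = 0.29 / √(0.91 · r_yy).
√(0.91 · r_yy) = 0.29 / 0.41 = 0.7073; 0.91 · r_yy = 0.5003; r_yy = 0.5003 / 0.91 ≈ 0.55.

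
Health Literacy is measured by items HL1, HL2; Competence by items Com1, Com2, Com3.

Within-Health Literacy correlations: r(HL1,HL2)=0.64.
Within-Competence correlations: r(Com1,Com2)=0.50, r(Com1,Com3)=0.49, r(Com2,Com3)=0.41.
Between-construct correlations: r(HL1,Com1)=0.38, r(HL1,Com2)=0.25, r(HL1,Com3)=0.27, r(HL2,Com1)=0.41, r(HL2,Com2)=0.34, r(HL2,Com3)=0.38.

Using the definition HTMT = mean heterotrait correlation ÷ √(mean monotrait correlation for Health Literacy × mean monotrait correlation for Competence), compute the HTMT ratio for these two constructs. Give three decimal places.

Mean between = 2.03/6 = 0.3383.
Mean within-HL = 0.64/1 = 0.6400; mean within-Com = 1.40/3 = 0.4667.
Geometric mean = √(0.6400 × 0.4667) = 0.5465.
HTMT = 0.3383 / 0.5465 = 0.619.

0.619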